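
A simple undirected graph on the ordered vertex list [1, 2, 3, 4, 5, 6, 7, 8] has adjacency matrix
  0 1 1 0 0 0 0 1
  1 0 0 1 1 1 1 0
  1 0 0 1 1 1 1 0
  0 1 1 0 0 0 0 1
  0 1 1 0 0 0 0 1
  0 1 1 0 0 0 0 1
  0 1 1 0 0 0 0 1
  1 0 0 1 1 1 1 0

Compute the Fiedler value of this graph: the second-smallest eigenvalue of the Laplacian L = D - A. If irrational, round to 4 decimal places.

Each diagonal entry of L is the vertex degree and each off-diagonal entry is -1 where an edge is present, 0 otherwise; in the order [1, 2, 3, 4, 5, 6, 7, 8] the diagonal is [3, 5, 5, 3, 3, 3, 3, 5]. Computing the eigenvalues of L and sorting gives [0, 3, 3, 3, 3, 5, 5, 8]. The Fiedler value lambda_2 = 3 is strictly positive, so the graph is connected. By the matrix-tree theorem the graph has (1/8) * product of the nonzero eigenvalues = 2025 spanning trees. There is one zero in the spectrum, matching the 1 component.

3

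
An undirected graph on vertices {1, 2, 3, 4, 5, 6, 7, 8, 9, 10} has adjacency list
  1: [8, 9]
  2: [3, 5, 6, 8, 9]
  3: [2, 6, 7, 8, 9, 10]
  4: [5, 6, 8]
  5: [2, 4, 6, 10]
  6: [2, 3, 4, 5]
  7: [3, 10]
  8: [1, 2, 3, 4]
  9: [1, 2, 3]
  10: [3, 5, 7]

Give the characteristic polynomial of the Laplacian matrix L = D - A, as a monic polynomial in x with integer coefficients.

x^10 - 36x^9 + 558x^8 - 4878x^7 + 26441x^6 - 91874x^5 + 203818x^4 - 276964x^3 + 207945x^2 - 65380x

With the vertex order [1, 2, 3, 4, 5, 6, 7, 8, 9, 10], the degrees are [2, 5, 6, 3, 4, 4, 2, 4, 3, 3], giving D = diag(2, 5, 6, 3, 4, 4, 2, 4, 3, 3) and L = D - A. L has integer entries, so p(x) = det(xI - L) has integer coefficients. Expanding the determinant yields x^10 - 36x^9 + 558x^8 - 4878x^7 + 26441x^6 - 91874x^5 + 203818x^4 - 276964x^3 + 207945x^2 - 65380x. Since p(0) = det(-L) = 0, x divides p(x). By the matrix-tree theorem the graph has (1/10) * product of the nonzero eigenvalues = 6538 spanning trees. The largest eigenvalue, 7.3874, is at most the vertex count 10.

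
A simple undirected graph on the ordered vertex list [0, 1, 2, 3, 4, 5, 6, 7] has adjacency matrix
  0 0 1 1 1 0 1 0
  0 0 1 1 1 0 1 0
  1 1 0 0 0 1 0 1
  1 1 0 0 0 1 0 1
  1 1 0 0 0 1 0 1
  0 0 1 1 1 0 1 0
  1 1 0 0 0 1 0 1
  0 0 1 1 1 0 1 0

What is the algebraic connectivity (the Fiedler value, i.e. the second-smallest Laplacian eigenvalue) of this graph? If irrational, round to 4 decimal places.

With the vertex order [0, 1, 2, 3, 4, 5, 6, 7], the degrees are [4, 4, 4, 4, 4, 4, 4, 4], giving D = diag(4, 4, 4, 4, 4, 4, 4, 4) and L = D - A. The sorted Laplacian eigenvalues are [0, 4, 4, 4, 4, 4, 4, 8]; the algebraic connectivity is the second entry, 4. There is one zero in the spectrum, matching the 1 component. The largest eigenvalue, 8, is at most the vertex count 8.

4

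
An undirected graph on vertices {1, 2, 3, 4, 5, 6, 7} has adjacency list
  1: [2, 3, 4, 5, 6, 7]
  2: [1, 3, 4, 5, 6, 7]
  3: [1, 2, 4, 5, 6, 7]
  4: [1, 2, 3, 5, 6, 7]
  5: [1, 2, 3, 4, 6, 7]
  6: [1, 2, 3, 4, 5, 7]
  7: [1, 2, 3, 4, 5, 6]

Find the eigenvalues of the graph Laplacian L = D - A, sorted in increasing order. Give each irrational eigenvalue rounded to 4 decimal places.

Each diagonal entry of L is the vertex degree and each off-diagonal entry is -1 where an edge is present, 0 otherwise; in the order [1, 2, 3, 4, 5, 6, 7] the diagonal is [6, 6, 6, 6, 6, 6, 6]. Diagonalising L (or applying a numerical eigensolver to the 7x7 matrix) gives the spectrum above. The single zero eigenvalue shows the graph is connected. There is one zero in the spectrum, matching the 1 component.

[0, 7, 7, 7, 7, 7, 7]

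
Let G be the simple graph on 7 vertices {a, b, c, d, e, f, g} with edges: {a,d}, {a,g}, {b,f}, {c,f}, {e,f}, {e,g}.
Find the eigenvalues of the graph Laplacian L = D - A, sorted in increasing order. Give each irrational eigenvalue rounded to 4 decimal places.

With the vertex order [a, b, c, d, e, f, g], the degrees are [2, 1, 1, 1, 2, 3, 2], giving D = diag(2, 1, 1, 1, 2, 3, 2) and L = D - A. Since every row of L sums to 0, the all-ones vector is in the kernel and 0 is an eigenvalue. There is one zero in the spectrum, matching the 1 component.

[0, 0.2254, 1, 1, 2.1859, 3.3604, 4.2283]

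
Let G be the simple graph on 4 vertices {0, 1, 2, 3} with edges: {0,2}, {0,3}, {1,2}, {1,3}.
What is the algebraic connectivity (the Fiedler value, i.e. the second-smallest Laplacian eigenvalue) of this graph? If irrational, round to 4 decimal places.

Each diagonal entry of L is the vertex degree and each off-diagonal entry is -1 where an edge is present, 0 otherwise; in the order [0, 1, 2, 3] the diagonal is [2, 2, 2, 2]. The sorted Laplacian eigenvalues are [0, 2, 2, 4]; the algebraic connectivity is the second entry, 2. The largest eigenvalue, 4, is at most the vertex count 4.

2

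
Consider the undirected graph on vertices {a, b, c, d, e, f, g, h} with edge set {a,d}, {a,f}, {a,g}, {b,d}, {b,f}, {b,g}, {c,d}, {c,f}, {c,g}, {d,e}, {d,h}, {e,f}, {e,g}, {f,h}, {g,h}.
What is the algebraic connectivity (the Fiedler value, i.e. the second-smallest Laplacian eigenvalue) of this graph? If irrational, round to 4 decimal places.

With the vertex order [a, b, c, d, e, f, g, h], the degrees are [3, 3, 3, 5, 3, 5, 5, 3], giving D = diag(3, 3, 3, 5, 3, 5, 5, 3) and L = D - A. The sorted Laplacian eigenvalues are [0, 3, 3, 3, 3, 5, 5, 8]; the algebraic connectivity is the second entry, 3. By the matrix-tree theorem the graph has (1/8) * product of the nonzero eigenvalues = 2025 spanning trees.

3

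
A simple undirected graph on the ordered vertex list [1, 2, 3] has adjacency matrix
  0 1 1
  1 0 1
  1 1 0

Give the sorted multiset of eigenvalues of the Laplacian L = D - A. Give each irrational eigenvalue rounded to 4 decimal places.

[0, 3, 3]

Reading degrees in the order [1, 2, 3] gives [2, 2, 2]; set D = diag(2, 2, 2) and form L = D - A. L is symmetric positive semidefinite, so every eigenvalue is real and nonnegative. The single zero eigenvalue shows the graph is connected. The largest eigenvalue, 3, is at most the vertex count 3. The eigenvalues sum to 6, which equals trace(L) = 2|E|.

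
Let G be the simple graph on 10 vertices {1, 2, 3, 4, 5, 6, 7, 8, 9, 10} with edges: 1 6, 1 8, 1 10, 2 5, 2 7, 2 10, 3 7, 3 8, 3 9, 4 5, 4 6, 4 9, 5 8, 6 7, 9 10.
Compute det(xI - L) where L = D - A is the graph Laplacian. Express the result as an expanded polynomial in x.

Reading degrees in the order [1, 2, 3, 4, 5, 6, 7, 8, 9, 10] gives [3, 3, 3, 3, 3, 3, 3, 3, 3, 3]; set D = diag(3, 3, 3, 3, 3, 3, 3, 3, 3, 3) and form L = D - A. Computing det(xI - L) by cofactor expansion (or equivalently via sum-over-permutations) gives x^10 - 30x^9 + 390x^8 - 2880x^7 + 13305x^6 - 39882x^5 + 77640x^4 - 94800x^3 + 66000x^2 - 20000x. Since p(0) = det(-L) = 0, x divides p(x). By the matrix-tree theorem the graph has (1/10) * product of the nonzero eigenvalues = 2000 spanning trees.

x^10 - 30x^9 + 390x^8 - 2880x^7 + 13305x^6 - 39882x^5 + 77640x^4 - 94800x^3 + 66000x^2 - 20000x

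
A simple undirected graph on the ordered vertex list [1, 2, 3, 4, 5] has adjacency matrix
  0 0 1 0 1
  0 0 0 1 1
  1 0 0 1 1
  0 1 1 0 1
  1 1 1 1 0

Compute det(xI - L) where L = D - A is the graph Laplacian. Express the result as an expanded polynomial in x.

x^5 - 14x^4 + 70x^3 - 146x^2 + 105x

With the vertex order [1, 2, 3, 4, 5], the degrees are [2, 2, 3, 3, 4], giving D = diag(2, 2, 3, 3, 4) and L = D - A. L has integer entries, so p(x) = det(xI - L) has integer coefficients. Expanding the determinant yields x^5 - 14x^4 + 70x^3 - 146x^2 + 105x. The coefficient of x^4 equals -trace(L) = -14, matching the sum of degrees.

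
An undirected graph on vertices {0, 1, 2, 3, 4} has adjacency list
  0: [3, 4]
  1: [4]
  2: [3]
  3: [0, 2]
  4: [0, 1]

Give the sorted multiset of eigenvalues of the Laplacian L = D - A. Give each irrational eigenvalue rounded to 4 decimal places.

With the vertex order [0, 1, 2, 3, 4], the degrees are [2, 1, 1, 2, 2], giving D = diag(2, 1, 1, 2, 2) and L = D - A. Since every row of L sums to 0, the all-ones vector is in the kernel and 0 is an eigenvalue. The single zero eigenvalue shows the graph is connected. There is one zero in the spectrum, matching the 1 component.

[0, 0.3820, 1.3820, 2.6180, 3.6180]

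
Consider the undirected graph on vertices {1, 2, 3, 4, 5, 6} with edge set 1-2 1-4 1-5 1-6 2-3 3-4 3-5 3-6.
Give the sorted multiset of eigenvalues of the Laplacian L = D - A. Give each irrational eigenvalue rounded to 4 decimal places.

With the vertex order [1, 2, 3, 4, 5, 6], the degrees are [4, 2, 4, 2, 2, 2], giving D = diag(4, 2, 4, 2, 2, 2) and L = D - A. Diagonalising L (or applying a numerical eigensolver to the 6x6 matrix) gives the spectrum above. The single zero eigenvalue shows the graph is connected. By the matrix-tree theorem the graph has (1/6) * product of the nonzero eigenvalues = 32 spanning trees.

[0, 2, 2, 2, 4, 6]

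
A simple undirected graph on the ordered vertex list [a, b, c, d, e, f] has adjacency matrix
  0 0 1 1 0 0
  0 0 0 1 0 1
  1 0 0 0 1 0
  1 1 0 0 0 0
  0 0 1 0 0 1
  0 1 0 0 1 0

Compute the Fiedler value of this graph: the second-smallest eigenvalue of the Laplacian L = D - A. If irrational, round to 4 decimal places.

Each diagonal entry of L is the vertex degree and each off-diagonal entry is -1 where an edge is present, 0 otherwise; in the order [a, b, c, d, e, f] the diagonal is [2, 2, 2, 2, 2, 2]. The smallest Laplacian eigenvalue is always 0. The next one, lambda_2 = 1, measures how hard the graph is to disconnect: larger values mean better connectivity. By the matrix-tree theorem the graph has (1/6) * product of the nonzero eigenvalues = 6 spanning trees.

1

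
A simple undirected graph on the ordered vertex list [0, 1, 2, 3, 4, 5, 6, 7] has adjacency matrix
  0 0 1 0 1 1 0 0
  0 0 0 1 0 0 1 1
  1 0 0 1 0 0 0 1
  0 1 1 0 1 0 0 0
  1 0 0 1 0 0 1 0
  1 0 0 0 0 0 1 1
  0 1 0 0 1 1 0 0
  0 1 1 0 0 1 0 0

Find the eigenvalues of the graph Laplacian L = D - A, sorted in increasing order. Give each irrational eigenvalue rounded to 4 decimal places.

With the vertex order [0, 1, 2, 3, 4, 5, 6, 7], the degrees are [3, 3, 3, 3, 3, 3, 3, 3], giving D = diag(3, 3, 3, 3, 3, 3, 3, 3) and L = D - A. Since every row of L sums to 0, the all-ones vector is in the kernel and 0 is an eigenvalue. The largest eigenvalue, 6, is at most the vertex count 8. By the matrix-tree theorem the graph has (1/8) * product of the nonzero eigenvalues = 384 spanning trees.

[0, 2, 2, 2, 4, 4, 4, 6]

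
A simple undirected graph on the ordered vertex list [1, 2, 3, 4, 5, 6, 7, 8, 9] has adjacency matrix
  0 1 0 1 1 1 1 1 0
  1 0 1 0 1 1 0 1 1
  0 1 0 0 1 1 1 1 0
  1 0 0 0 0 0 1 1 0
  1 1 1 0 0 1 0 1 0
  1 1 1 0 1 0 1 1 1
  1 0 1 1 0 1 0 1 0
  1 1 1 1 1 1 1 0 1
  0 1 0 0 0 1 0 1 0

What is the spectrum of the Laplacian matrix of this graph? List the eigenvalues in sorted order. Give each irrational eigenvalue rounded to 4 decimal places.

[0, 2.4329, 3.3039, 5, 5.7441, 6.6604, 7.7553, 8.1034, 9]

Reading degrees in the order [1, 2, 3, 4, 5, 6, 7, 8, 9] gives [6, 6, 5, 3, 5, 7, 5, 8, 3]; set D = diag(6, 6, 5, 3, 5, 7, 5, 8, 3) and form L = D - A. L is symmetric positive semidefinite, so every eigenvalue is real and nonnegative. The single zero eigenvalue shows the graph is connected. The eigenvalues sum to 48, which equals trace(L) = 2|E|.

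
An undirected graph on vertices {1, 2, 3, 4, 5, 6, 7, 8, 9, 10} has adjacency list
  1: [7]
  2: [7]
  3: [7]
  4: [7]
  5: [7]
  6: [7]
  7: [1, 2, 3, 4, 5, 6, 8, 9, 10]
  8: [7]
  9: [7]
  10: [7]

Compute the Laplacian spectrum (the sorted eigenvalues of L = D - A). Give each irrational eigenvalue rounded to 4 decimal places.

[0, 1, 1, 1, 1, 1, 1, 1, 1, 10]

Each diagonal entry of L is the vertex degree and each off-diagonal entry is -1 where an edge is present, 0 otherwise; in the order [1, 2, 3, 4, 5, 6, 7, 8, 9, 10] the diagonal is [1, 1, 1, 1, 1, 1, 9, 1, 1, 1]. Diagonalising L (or applying a numerical eigensolver to the 10x10 matrix) gives the spectrum above. The single zero eigenvalue shows the graph is connected.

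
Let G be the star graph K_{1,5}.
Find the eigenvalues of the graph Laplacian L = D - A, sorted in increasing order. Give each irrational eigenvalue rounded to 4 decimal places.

The graph has 6 vertices and degree multiset [5, 1, 1, 1, 1, 1]; D is the diagonal matrix of degrees and L = D - A. L is symmetric positive semidefinite, so every eigenvalue is real and nonnegative. The largest eigenvalue, 6, is at most the vertex count 6.

[0, 1, 1, 1, 1, 6]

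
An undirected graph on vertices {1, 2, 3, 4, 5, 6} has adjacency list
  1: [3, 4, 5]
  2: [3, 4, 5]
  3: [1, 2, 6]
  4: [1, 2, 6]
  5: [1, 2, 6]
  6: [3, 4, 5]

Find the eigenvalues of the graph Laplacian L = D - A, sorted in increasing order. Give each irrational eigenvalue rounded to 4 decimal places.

[0, 3, 3, 3, 3, 6]

Each diagonal entry of L is the vertex degree and each off-diagonal entry is -1 where an edge is present, 0 otherwise; in the order [1, 2, 3, 4, 5, 6] the diagonal is [3, 3, 3, 3, 3, 3]. L is symmetric positive semidefinite, so every eigenvalue is real and nonnegative. The single zero eigenvalue shows the graph is connected. The eigenvalues sum to 18, which equals trace(L) = 2|E|. There is one zero in the spectrum, matching the 1 component.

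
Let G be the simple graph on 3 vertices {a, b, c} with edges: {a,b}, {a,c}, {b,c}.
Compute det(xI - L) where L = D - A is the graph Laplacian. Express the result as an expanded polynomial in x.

With the vertex order [a, b, c], the degrees are [2, 2, 2], giving D = diag(2, 2, 2) and L = D - A. L has integer entries, so p(x) = det(xI - L) has integer coefficients. Expanding the determinant yields x^3 - 6x^2 + 9x. Since p(0) = det(-L) = 0, x divides p(x). The eigenvalues sum to 6, which equals trace(L) = 2|E|.

x^3 - 6x^2 + 9x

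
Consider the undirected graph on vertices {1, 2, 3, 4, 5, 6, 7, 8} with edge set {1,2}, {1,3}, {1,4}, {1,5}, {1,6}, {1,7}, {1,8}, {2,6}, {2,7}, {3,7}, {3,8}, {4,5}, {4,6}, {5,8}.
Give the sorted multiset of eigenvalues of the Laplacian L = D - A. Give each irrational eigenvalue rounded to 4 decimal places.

Reading degrees in the order [1, 2, 3, 4, 5, 6, 7, 8] gives [7, 3, 3, 3, 3, 3, 3, 3]; set D = diag(7, 3, 3, 3, 3, 3, 3, 3) and form L = D - A. The multiplicity of 0 as a Laplacian eigenvalue equals the number of connected components. The single zero eigenvalue shows the graph is connected.

[0, 1.7530, 1.7530, 3.4450, 3.4450, 4.8019, 4.8019, 8]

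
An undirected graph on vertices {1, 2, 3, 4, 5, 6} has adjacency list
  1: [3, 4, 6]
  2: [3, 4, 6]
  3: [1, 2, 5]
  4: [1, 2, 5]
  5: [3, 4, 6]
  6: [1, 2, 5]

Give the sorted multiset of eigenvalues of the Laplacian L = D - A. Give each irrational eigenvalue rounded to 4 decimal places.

[0, 3, 3, 3, 3, 6]

Reading degrees in the order [1, 2, 3, 4, 5, 6] gives [3, 3, 3, 3, 3, 3]; set D = diag(3, 3, 3, 3, 3, 3) and form L = D - A. Since every row of L sums to 0, the all-ones vector is in the kernel and 0 is an eigenvalue. The largest eigenvalue, 6, is at most the vertex count 6.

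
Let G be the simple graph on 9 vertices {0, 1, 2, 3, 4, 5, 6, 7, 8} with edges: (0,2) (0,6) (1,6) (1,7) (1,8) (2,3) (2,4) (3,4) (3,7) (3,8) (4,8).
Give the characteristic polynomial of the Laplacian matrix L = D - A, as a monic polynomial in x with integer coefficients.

Reading degrees in the order [0, 1, 2, 3, 4, 5, 6, 7, 8] gives [2, 3, 3, 4, 3, 0, 2, 2, 3]; set D = diag(2, 3, 3, 4, 3, 0, 2, 2, 3) and form L = D - A. L has integer entries, so p(x) = det(xI - L) has integer coefficients. Expanding the determinant yields x^9 - 22x^8 + 199x^7 - 954x^6 + 2600x^5 - 3998x^4 + 3190x^3 - 1016x^2. Since p(0) = det(-L) = 0, x divides p(x).

x^9 - 22x^8 + 199x^7 - 954x^6 + 2600x^5 - 3998x^4 + 3190x^3 - 1016x^2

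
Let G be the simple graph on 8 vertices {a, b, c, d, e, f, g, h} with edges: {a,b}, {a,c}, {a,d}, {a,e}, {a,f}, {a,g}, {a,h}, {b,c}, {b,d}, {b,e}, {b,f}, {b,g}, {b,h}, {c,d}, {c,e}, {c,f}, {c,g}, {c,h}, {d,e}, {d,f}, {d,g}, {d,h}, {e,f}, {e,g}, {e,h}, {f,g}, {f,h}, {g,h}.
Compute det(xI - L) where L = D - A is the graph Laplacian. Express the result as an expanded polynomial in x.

Reading degrees in the order [a, b, c, d, e, f, g, h] gives [7, 7, 7, 7, 7, 7, 7, 7]; set D = diag(7, 7, 7, 7, 7, 7, 7, 7) and form L = D - A. L has integer entries, so p(x) = det(xI - L) has integer coefficients. Expanding the determinant yields x^8 - 56x^7 + 1344x^6 - 17920x^5 + 143360x^4 - 688128x^3 + 1835008x^2 - 2097152x. The constant term is 0 because L is singular (the all-ones vector lies in its kernel). By the matrix-tree theorem the graph has (1/8) * product of the nonzero eigenvalues = 262144 spanning trees.

x^8 - 56x^7 + 1344x^6 - 17920x^5 + 143360x^4 - 688128x^3 + 1835008x^2 - 2097152x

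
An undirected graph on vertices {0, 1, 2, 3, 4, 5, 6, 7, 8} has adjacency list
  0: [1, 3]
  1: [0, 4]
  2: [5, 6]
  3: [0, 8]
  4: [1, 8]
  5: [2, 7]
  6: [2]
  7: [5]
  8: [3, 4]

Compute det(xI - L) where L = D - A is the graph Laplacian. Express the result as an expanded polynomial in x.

x^9 - 16x^8 + 105x^7 - 364x^6 + 715x^5 - 790x^4 + 450x^3 - 100x^2

With the vertex order [0, 1, 2, 3, 4, 5, 6, 7, 8], the degrees are [2, 2, 2, 2, 2, 2, 1, 1, 2], giving D = diag(2, 2, 2, 2, 2, 2, 1, 1, 2) and L = D - A. L has integer entries, so p(x) = det(xI - L) has integer coefficients. Expanding the determinant yields x^9 - 16x^8 + 105x^7 - 364x^6 + 715x^5 - 790x^4 + 450x^3 - 100x^2. Since p(0) = det(-L) = 0, x divides p(x). The eigenvalues sum to 16, which equals trace(L) = 2|E|. There are 2 zeros in the spectrum, matching the 2 components.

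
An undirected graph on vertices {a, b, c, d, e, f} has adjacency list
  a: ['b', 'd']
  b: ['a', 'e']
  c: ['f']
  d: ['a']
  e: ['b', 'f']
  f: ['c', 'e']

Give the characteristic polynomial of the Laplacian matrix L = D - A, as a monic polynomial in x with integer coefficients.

x^6 - 10x^5 + 36x^4 - 56x^3 + 35x^2 - 6x

Reading degrees in the order [a, b, c, d, e, f] gives [2, 2, 1, 1, 2, 2]; set D = diag(2, 2, 1, 1, 2, 2) and form L = D - A. L has integer entries, so p(x) = det(xI - L) has integer coefficients. Expanding the determinant yields x^6 - 10x^5 + 36x^4 - 56x^3 + 35x^2 - 6x. The coefficient of x^5 equals -trace(L) = -10, matching the sum of degrees. The eigenvalues sum to 10, which equals trace(L) = 2|E|.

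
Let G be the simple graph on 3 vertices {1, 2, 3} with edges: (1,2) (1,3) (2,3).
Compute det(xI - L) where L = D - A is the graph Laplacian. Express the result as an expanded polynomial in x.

With the vertex order [1, 2, 3], the degrees are [2, 2, 2], giving D = diag(2, 2, 2) and L = D - A. L has integer entries, so p(x) = det(xI - L) has integer coefficients. Expanding the determinant yields x^3 - 6x^2 + 9x. Since p(0) = det(-L) = 0, x divides p(x). The largest eigenvalue, 3, is at most the vertex count 3.

x^3 - 6x^2 + 9x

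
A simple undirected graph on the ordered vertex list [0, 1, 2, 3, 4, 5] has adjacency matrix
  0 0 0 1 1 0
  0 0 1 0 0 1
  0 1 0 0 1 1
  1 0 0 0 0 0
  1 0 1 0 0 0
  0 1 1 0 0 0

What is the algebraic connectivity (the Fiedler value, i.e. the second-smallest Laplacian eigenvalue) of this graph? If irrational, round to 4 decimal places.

Reading degrees in the order [0, 1, 2, 3, 4, 5] gives [2, 2, 3, 1, 2, 2]; set D = diag(2, 2, 3, 1, 2, 2) and form L = D - A. The smallest Laplacian eigenvalue is always 0. The next one, lambda_2 = 0.3249, measures how hard the graph is to disconnect: larger values mean better connectivity. The largest eigenvalue, 4.2143, is at most the vertex count 6.

0.3249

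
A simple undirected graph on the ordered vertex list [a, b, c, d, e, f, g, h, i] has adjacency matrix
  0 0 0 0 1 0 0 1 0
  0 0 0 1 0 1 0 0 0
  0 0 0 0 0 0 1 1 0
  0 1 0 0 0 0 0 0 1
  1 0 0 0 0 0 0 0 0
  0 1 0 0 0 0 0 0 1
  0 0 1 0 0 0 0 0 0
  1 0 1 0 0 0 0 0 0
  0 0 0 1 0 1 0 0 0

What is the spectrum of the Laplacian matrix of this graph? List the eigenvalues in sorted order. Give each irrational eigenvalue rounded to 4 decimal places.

[0, 0, 0.3820, 1.3820, 2, 2, 2.6180, 3.6180, 4]

Each diagonal entry of L is the vertex degree and each off-diagonal entry is -1 where an edge is present, 0 otherwise; in the order [a, b, c, d, e, f, g, h, i] the diagonal is [2, 2, 2, 2, 1, 2, 1, 2, 2]. The multiplicity of 0 as a Laplacian eigenvalue equals the number of connected components. The 2 zero eigenvalues correspond to the 2 connected components. The largest eigenvalue, 4, is at most the vertex count 9.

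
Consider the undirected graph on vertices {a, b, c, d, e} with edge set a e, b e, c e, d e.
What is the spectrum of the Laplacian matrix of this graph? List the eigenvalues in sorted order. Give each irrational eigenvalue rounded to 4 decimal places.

Reading degrees in the order [a, b, c, d, e] gives [1, 1, 1, 1, 4]; set D = diag(1, 1, 1, 1, 4) and form L = D - A. The multiplicity of 0 as a Laplacian eigenvalue equals the number of connected components. The eigenvalues sum to 8, which equals trace(L) = 2|E|. By the matrix-tree theorem the graph has (1/5) * product of the nonzero eigenvalues = 1 spanning tree.

[0, 1, 1, 1, 5]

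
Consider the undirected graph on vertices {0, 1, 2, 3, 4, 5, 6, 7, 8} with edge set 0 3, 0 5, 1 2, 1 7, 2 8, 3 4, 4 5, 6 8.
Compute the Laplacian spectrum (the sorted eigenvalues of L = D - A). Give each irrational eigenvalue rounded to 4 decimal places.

With the vertex order [0, 1, 2, 3, 4, 5, 6, 7, 8], the degrees are [2, 2, 2, 2, 2, 2, 1, 1, 2], giving D = diag(2, 2, 2, 2, 2, 2, 1, 1, 2) and L = D - A. Since every row of L sums to 0, the all-ones vector is in the kernel and 0 is an eigenvalue. The 2 zero eigenvalues correspond to the 2 connected components. The largest eigenvalue, 4, is at most the vertex count 9.

[0, 0, 0.3820, 1.3820, 2, 2, 2.6180, 3.6180, 4]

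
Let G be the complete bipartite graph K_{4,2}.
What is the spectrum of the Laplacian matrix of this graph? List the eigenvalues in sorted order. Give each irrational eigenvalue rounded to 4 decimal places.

The graph has 6 vertices and degree multiset [4, 4, 2, 2, 2, 2]; D is the diagonal matrix of degrees and L = D - A. Since every row of L sums to 0, the all-ones vector is in the kernel and 0 is an eigenvalue.

[0, 2, 2, 2, 4, 6]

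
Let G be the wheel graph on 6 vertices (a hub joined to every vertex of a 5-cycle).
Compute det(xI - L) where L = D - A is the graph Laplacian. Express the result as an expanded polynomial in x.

x^6 - 20x^5 + 155x^4 - 580x^3 + 1045x^2 - 726x

The graph has 6 vertices and degree multiset [5, 3, 3, 3, 3, 3]; D is the diagonal matrix of degrees and L = D - A. Computing det(xI - L) by cofactor expansion (or equivalently via sum-over-permutations) gives x^6 - 20x^5 + 155x^4 - 580x^3 + 1045x^2 - 726x. Since p(0) = det(-L) = 0, x divides p(x).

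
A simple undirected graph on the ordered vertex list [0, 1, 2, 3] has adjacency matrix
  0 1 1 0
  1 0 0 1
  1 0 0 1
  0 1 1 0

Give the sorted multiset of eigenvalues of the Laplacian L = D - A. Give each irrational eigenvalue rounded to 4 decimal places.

[0, 2, 2, 4]

Reading degrees in the order [0, 1, 2, 3] gives [2, 2, 2, 2]; set D = diag(2, 2, 2, 2) and form L = D - A. L is symmetric positive semidefinite, so every eigenvalue is real and nonnegative. The single zero eigenvalue shows the graph is connected. By the matrix-tree theorem the graph has (1/4) * product of the nonzero eigenvalues = 4 spanning trees.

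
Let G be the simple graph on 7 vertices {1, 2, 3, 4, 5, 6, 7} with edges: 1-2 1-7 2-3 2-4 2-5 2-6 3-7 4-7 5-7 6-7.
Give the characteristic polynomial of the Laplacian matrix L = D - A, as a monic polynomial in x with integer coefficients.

x^7 - 20x^6 + 155x^5 - 600x^4 + 1240x^3 - 1312x^2 + 560x

Reading degrees in the order [1, 2, 3, 4, 5, 6, 7] gives [2, 5, 2, 2, 2, 2, 5]; set D = diag(2, 5, 2, 2, 2, 2, 5) and form L = D - A. The eigenvalues of L are [0, 2, 2, 2, 2, 5, 7]; the characteristic polynomial is the product of (x - lambda_i), which multiplies out to x^7 - 20x^6 + 155x^5 - 600x^4 + 1240x^3 - 1312x^2 + 560x. The constant term is 0 because L is singular (the all-ones vector lies in its kernel). The largest eigenvalue, 7, is at most the vertex count 7.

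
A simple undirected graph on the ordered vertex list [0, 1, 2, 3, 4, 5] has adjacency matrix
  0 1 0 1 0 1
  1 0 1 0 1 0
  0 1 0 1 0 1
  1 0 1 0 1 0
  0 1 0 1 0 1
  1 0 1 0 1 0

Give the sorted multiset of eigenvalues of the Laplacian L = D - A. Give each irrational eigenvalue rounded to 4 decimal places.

Each diagonal entry of L is the vertex degree and each off-diagonal entry is -1 where an edge is present, 0 otherwise; in the order [0, 1, 2, 3, 4, 5] the diagonal is [3, 3, 3, 3, 3, 3]. Since every row of L sums to 0, the all-ones vector is in the kernel and 0 is an eigenvalue. The largest eigenvalue, 6, is at most the vertex count 6.

[0, 3, 3, 3, 3, 6]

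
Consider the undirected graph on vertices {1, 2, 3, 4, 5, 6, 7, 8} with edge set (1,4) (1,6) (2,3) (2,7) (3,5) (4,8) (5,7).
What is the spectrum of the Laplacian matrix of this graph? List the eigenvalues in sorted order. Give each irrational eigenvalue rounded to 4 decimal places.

Each diagonal entry of L is the vertex degree and each off-diagonal entry is -1 where an edge is present, 0 otherwise; in the order [1, 2, 3, 4, 5, 6, 7, 8] the diagonal is [2, 2, 2, 2, 2, 1, 2, 1]. Since every row of L sums to 0, the all-ones vector is in the kernel and 0 is an eigenvalue. The 2 zero eigenvalues correspond to the 2 connected components. There are 2 zeros in the spectrum, matching the 2 components.

[0, 0, 0.5858, 2, 2, 2, 3.4142, 4]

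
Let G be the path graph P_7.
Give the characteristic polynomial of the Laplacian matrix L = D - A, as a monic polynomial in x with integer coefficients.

The graph has 7 vertices and degree multiset [2, 2, 2, 2, 2, 1, 1]; D is the diagonal matrix of degrees and L = D - A. Computing det(xI - L) by cofactor expansion (or equivalently via sum-over-permutations) gives x^7 - 12x^6 + 55x^5 - 120x^4 + 126x^3 - 56x^2 + 7x. The coefficient of x^6 equals -trace(L) = -12, matching the sum of degrees. By the matrix-tree theorem the graph has (1/7) * product of the nonzero eigenvalues = 1 spanning tree.

x^7 - 12x^6 + 55x^5 - 120x^4 + 126x^3 - 56x^2 + 7x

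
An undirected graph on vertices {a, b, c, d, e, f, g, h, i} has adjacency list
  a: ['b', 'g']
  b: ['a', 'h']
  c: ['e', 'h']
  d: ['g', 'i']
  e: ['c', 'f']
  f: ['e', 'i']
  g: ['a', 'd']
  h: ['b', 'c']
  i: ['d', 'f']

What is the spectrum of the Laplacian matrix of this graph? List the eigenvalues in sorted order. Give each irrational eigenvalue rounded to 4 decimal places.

Each diagonal entry of L is the vertex degree and each off-diagonal entry is -1 where an edge is present, 0 otherwise; in the order [a, b, c, d, e, f, g, h, i] the diagonal is [2, 2, 2, 2, 2, 2, 2, 2, 2]. Diagonalising L (or applying a numerical eigensolver to the 9x9 matrix) gives the spectrum above. There is one zero in the spectrum, matching the 1 component.

[0, 0.4679, 0.4679, 1.6527, 1.6527, 3, 3, 3.8794, 3.8794]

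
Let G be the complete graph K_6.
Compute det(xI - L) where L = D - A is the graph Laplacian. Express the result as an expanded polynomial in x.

x^6 - 30x^5 + 360x^4 - 2160x^3 + 6480x^2 - 7776x

The graph has 6 vertices and degree multiset [5, 5, 5, 5, 5, 5]; D is the diagonal matrix of degrees and L = D - A. Computing det(xI - L) by cofactor expansion (or equivalently via sum-over-permutations) gives x^6 - 30x^5 + 360x^4 - 2160x^3 + 6480x^2 - 7776x. The constant term is 0 because L is singular (the all-ones vector lies in its kernel). The eigenvalues sum to 30, which equals trace(L) = 2|E|. By the matrix-tree theorem the graph has (1/6) * product of the nonzero eigenvalues = 1296 spanning trees.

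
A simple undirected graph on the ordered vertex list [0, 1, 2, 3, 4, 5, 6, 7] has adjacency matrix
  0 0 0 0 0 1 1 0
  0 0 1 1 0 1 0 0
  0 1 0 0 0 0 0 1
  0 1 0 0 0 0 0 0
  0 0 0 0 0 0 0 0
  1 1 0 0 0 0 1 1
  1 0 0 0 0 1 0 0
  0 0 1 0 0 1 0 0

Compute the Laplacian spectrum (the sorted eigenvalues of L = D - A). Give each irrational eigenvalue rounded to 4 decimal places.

[0, 0, 0.5858, 1, 2.5858, 3, 3.4142, 5.4142]

Reading degrees in the order [0, 1, 2, 3, 4, 5, 6, 7] gives [2, 3, 2, 1, 0, 4, 2, 2]; set D = diag(2, 3, 2, 1, 0, 4, 2, 2) and form L = D - A. Since every row of L sums to 0, the all-ones vector is in the kernel and 0 is an eigenvalue. The 2 zero eigenvalues correspond to the 2 connected components.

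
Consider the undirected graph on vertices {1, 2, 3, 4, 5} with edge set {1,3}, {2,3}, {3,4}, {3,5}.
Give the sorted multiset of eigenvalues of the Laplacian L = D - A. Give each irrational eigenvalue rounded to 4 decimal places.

[0, 1, 1, 1, 5]

Reading degrees in the order [1, 2, 3, 4, 5] gives [1, 1, 4, 1, 1]; set D = diag(1, 1, 4, 1, 1) and form L = D - A. L is symmetric positive semidefinite, so every eigenvalue is real and nonnegative. The single zero eigenvalue shows the graph is connected. By the matrix-tree theorem the graph has (1/5) * product of the nonzero eigenvalues = 1 spanning tree.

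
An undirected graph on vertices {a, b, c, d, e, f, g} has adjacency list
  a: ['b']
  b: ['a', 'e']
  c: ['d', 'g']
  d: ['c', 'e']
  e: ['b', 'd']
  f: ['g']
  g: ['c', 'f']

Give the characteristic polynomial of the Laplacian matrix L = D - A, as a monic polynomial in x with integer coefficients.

x^7 - 12x^6 + 55x^5 - 120x^4 + 126x^3 - 56x^2 + 7x

Each diagonal entry of L is the vertex degree and each off-diagonal entry is -1 where an edge is present, 0 otherwise; in the order [a, b, c, d, e, f, g] the diagonal is [1, 2, 2, 2, 2, 1, 2]. L has integer entries, so p(x) = det(xI - L) has integer coefficients. Expanding the determinant yields x^7 - 12x^6 + 55x^5 - 120x^4 + 126x^3 - 56x^2 + 7x. The constant term is 0 because L is singular (the all-ones vector lies in its kernel).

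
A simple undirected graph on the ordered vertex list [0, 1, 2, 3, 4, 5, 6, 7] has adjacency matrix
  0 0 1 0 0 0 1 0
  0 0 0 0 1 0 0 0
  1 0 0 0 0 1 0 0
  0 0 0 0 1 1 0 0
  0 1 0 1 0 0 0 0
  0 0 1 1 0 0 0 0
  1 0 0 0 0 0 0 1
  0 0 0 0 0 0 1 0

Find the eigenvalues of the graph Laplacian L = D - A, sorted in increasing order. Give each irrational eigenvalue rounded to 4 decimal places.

Each diagonal entry of L is the vertex degree and each off-diagonal entry is -1 where an edge is present, 0 otherwise; in the order [0, 1, 2, 3, 4, 5, 6, 7] the diagonal is [2, 1, 2, 2, 2, 2, 2, 1]. L is symmetric positive semidefinite, so every eigenvalue is real and nonnegative. The largest eigenvalue, 3.8478, is at most the vertex count 8.

[0, 0.1522, 0.5858, 1.2346, 2, 2.7654, 3.4142, 3.8478]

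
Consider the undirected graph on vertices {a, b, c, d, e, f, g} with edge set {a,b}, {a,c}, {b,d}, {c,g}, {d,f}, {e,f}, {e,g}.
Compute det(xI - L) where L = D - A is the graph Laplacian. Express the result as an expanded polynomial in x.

Reading degrees in the order [a, b, c, d, e, f, g] gives [2, 2, 2, 2, 2, 2, 2]; set D = diag(2, 2, 2, 2, 2, 2, 2) and form L = D - A. L has integer entries, so p(x) = det(xI - L) has integer coefficients. Expanding the determinant yields x^7 - 14x^6 + 77x^5 - 210x^4 + 294x^3 - 196x^2 + 49x. The coefficient of x^6 equals -trace(L) = -14, matching the sum of degrees. By the matrix-tree theorem the graph has (1/7) * product of the nonzero eigenvalues = 7 spanning trees. The largest eigenvalue, 3.8019, is at most the vertex count 7.

x^7 - 14x^6 + 77x^5 - 210x^4 + 294x^3 - 196x^2 + 49x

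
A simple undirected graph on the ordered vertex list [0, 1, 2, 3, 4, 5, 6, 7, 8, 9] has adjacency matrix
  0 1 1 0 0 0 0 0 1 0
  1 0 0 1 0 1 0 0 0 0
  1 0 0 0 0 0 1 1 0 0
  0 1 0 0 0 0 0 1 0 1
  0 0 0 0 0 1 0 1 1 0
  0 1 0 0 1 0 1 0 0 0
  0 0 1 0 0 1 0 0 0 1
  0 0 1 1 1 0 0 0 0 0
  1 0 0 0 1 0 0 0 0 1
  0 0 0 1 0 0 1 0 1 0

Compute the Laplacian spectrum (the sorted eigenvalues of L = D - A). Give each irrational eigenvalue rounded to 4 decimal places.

[0, 2, 2, 2, 2, 2, 5, 5, 5, 5]

Each diagonal entry of L is the vertex degree and each off-diagonal entry is -1 where an edge is present, 0 otherwise; in the order [0, 1, 2, 3, 4, 5, 6, 7, 8, 9] the diagonal is [3, 3, 3, 3, 3, 3, 3, 3, 3, 3]. Since every row of L sums to 0, the all-ones vector is in the kernel and 0 is an eigenvalue. The largest eigenvalue, 5, is at most the vertex count 10.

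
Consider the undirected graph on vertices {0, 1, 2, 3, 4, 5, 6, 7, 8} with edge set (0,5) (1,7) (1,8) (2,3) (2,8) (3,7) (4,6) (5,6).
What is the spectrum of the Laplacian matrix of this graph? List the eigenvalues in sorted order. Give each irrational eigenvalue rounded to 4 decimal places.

[0, 0, 0.5858, 1.3820, 1.3820, 2, 3.4142, 3.6180, 3.6180]

Each diagonal entry of L is the vertex degree and each off-diagonal entry is -1 where an edge is present, 0 otherwise; in the order [0, 1, 2, 3, 4, 5, 6, 7, 8] the diagonal is [1, 2, 2, 2, 1, 2, 2, 2, 2]. Diagonalising L (or applying a numerical eigensolver to the 9x9 matrix) gives the spectrum above. The 2 zero eigenvalues correspond to the 2 connected components. The eigenvalues sum to 16, which equals trace(L) = 2|E|. There are 2 zeros in the spectrum, matching the 2 components.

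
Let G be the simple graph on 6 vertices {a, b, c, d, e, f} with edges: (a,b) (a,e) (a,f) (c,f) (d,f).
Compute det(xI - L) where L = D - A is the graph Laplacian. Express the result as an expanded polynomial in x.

With the vertex order [a, b, c, d, e, f], the degrees are [3, 1, 1, 1, 1, 3], giving D = diag(3, 1, 1, 1, 1, 3) and L = D - A. Computing det(xI - L) by cofactor expansion (or equivalently via sum-over-permutations) gives x^6 - 10x^5 + 34x^4 - 48x^3 + 29x^2 - 6x. The coefficient of x^5 equals -trace(L) = -10, matching the sum of degrees. There is one zero in the spectrum, matching the 1 component.

x^6 - 10x^5 + 34x^4 - 48x^3 + 29x^2 - 6x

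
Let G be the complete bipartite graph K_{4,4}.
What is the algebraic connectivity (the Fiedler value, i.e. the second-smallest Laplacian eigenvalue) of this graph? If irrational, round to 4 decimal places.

4

The graph has 8 vertices and degree multiset [4, 4, 4, 4, 4, 4, 4, 4]; D is the diagonal matrix of degrees and L = D - A. The smallest Laplacian eigenvalue is always 0. The next one, lambda_2 = 4, measures how hard the graph is to disconnect: larger values mean better connectivity.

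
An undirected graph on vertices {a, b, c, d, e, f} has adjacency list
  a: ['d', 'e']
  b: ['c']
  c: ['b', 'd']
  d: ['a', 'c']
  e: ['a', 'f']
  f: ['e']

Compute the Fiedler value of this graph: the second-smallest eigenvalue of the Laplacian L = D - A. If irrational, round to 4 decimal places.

Each diagonal entry of L is the vertex degree and each off-diagonal entry is -1 where an edge is present, 0 otherwise; in the order [a, b, c, d, e, f] the diagonal is [2, 1, 2, 2, 2, 1]. The smallest Laplacian eigenvalue is always 0. The next one, lambda_2 = 0.2679, measures how hard the graph is to disconnect: larger values mean better connectivity. By the matrix-tree theorem the graph has (1/6) * product of the nonzero eigenvalues = 1 spanning tree. There is one zero in the spectrum, matching the 1 component.

0.2679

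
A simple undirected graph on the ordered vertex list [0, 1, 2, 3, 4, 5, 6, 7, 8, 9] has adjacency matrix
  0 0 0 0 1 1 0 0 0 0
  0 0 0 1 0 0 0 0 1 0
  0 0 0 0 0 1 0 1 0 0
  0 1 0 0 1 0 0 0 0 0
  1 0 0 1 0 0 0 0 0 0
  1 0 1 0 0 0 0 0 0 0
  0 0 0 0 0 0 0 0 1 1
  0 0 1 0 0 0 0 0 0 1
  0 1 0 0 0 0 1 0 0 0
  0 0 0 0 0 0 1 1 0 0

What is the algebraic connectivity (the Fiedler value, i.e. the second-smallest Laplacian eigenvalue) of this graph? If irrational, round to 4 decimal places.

With the vertex order [0, 1, 2, 3, 4, 5, 6, 7, 8, 9], the degrees are [2, 2, 2, 2, 2, 2, 2, 2, 2, 2], giving D = diag(2, 2, 2, 2, 2, 2, 2, 2, 2, 2) and L = D - A. The smallest Laplacian eigenvalue is always 0. The next one, lambda_2 = 0.3820, measures how hard the graph is to disconnect: larger values mean better connectivity. There is one zero in the spectrum, matching the 1 component.

0.3820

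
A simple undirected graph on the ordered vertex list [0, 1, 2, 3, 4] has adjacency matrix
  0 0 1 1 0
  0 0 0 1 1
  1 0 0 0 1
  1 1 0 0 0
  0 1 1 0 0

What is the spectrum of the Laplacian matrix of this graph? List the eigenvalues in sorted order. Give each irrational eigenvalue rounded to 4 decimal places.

[0, 1.3820, 1.3820, 3.6180, 3.6180]

With the vertex order [0, 1, 2, 3, 4], the degrees are [2, 2, 2, 2, 2], giving D = diag(2, 2, 2, 2, 2) and L = D - A. Diagonalising L (or applying a numerical eigensolver to the 5x5 matrix) gives the spectrum above.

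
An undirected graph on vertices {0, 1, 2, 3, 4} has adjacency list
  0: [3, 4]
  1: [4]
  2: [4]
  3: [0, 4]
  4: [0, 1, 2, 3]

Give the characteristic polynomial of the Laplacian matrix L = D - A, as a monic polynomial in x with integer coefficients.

Reading degrees in the order [0, 1, 2, 3, 4] gives [2, 1, 1, 2, 4]; set D = diag(2, 1, 1, 2, 4) and form L = D - A. Computing det(xI - L) by cofactor expansion (or equivalently via sum-over-permutations) gives x^5 - 10x^4 + 32x^3 - 38x^2 + 15x. Since p(0) = det(-L) = 0, x divides p(x).

x^5 - 10x^4 + 32x^3 - 38x^2 + 15x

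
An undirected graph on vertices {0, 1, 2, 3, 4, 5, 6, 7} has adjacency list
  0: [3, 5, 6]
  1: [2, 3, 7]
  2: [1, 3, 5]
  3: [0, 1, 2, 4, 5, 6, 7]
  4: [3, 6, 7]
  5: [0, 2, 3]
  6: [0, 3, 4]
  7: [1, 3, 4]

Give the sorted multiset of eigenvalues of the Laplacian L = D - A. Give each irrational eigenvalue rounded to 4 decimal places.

With the vertex order [0, 1, 2, 3, 4, 5, 6, 7], the degrees are [3, 3, 3, 7, 3, 3, 3, 3], giving D = diag(3, 3, 3, 7, 3, 3, 3, 3) and L = D - A. Diagonalising L (or applying a numerical eigensolver to the 8x8 matrix) gives the spectrum above. The eigenvalues sum to 28, which equals trace(L) = 2|E|. The largest eigenvalue, 8, is at most the vertex count 8.

[0, 1.7530, 1.7530, 3.4450, 3.4450, 4.8019, 4.8019, 8]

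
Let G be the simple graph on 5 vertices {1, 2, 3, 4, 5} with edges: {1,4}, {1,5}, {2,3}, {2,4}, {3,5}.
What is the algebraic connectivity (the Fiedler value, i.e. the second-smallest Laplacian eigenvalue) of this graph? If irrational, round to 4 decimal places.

1.3820

With the vertex order [1, 2, 3, 4, 5], the degrees are [2, 2, 2, 2, 2], giving D = diag(2, 2, 2, 2, 2) and L = D - A. The smallest Laplacian eigenvalue is always 0. The next one, lambda_2 = 1.3820, measures how hard the graph is to disconnect: larger values mean better connectivity. The eigenvalues sum to 10, which equals trace(L) = 2|E|. There is one zero in the spectrum, matching the 1 component.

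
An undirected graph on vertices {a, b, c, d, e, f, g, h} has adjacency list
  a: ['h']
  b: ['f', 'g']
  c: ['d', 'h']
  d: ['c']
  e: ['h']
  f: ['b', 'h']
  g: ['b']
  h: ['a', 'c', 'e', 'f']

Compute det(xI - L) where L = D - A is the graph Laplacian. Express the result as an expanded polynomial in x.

Each diagonal entry of L is the vertex degree and each off-diagonal entry is -1 where an edge is present, 0 otherwise; in the order [a, b, c, d, e, f, g, h] the diagonal is [1, 2, 2, 1, 1, 2, 1, 4]. Computing det(xI - L) by cofactor expansion (or equivalently via sum-over-permutations) gives x^8 - 14x^7 + 75x^6 - 198x^5 + 275x^4 - 198x^3 + 67x^2 - 8x. The constant term is 0 because L is singular (the all-ones vector lies in its kernel).

x^8 - 14x^7 + 75x^6 - 198x^5 + 275x^4 - 198x^3 + 67x^2 - 8x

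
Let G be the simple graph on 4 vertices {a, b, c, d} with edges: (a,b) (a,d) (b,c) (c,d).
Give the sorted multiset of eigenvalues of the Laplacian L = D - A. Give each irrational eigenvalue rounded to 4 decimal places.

[0, 2, 2, 4]

Each diagonal entry of L is the vertex degree and each off-diagonal entry is -1 where an edge is present, 0 otherwise; in the order [a, b, c, d] the diagonal is [2, 2, 2, 2]. L is symmetric positive semidefinite, so every eigenvalue is real and nonnegative. There is one zero in the spectrum, matching the 1 component.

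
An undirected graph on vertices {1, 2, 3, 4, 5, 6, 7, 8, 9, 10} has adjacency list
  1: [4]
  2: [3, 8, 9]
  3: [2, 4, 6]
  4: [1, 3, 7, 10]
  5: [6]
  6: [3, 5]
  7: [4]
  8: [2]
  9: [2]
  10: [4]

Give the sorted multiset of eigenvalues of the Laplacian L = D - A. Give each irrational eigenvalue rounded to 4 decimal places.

Reading degrees in the order [1, 2, 3, 4, 5, 6, 7, 8, 9, 10] gives [1, 3, 3, 4, 1, 2, 1, 1, 1, 1]; set D = diag(1, 3, 3, 4, 1, 2, 1, 1, 1, 1) and form L = D - A. The multiplicity of 0 as a Laplacian eigenvalue equals the number of connected components. The single zero eigenvalue shows the graph is connected. The largest eigenvalue, 5.3534, is at most the vertex count 10.

[0, 0.2357, 0.3380, 1, 1, 1, 1.8265, 3.0847, 4.1617, 5.3534]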